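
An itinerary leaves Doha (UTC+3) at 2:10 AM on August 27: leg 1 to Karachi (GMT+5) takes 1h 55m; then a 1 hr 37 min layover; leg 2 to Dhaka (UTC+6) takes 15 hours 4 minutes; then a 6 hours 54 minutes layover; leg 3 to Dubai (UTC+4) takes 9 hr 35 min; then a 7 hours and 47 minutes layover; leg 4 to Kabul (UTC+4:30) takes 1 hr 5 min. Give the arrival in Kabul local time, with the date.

Convert departure to UTC: 2:10 AM − 3:00 = 11:10 PM UTC on Aug 26.
Add 1 hour 55 minutes leg 1 → 1:05 AM UTC (Aug 27).
Add 1 hour 37 minutes layover in Karachi → 2:42 AM UTC.
Add 15 hours 4 minutes leg 2 → 5:46 PM UTC.
Add 6 hours 54 minutes layover in Dhaka → 12:40 AM UTC (Aug 28).
Add 9 hours 35 minutes leg 3 → 10:15 AM UTC.
Add 7 hours 47 minutes layover in Dubai → 6:02 PM UTC.
Add 1 hour 5 minutes leg 4 → 7:07 PM UTC.
Kabul is UTC+4:30, so local arrival = 7:07 PM + 4:30 = 11:37 PM on Aug 28.

11:37 PM on August 28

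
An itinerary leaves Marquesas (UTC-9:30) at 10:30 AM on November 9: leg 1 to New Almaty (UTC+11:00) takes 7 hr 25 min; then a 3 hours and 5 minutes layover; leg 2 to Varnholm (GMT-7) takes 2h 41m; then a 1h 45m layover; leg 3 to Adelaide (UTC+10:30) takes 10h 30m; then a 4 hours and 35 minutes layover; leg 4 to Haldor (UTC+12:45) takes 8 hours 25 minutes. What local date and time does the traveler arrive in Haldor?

11:11 PM on November 11

Convert departure to UTC: 10:30 AM + 9:30 = 8:00 PM UTC on Nov 9.
Add 7 hours and 25 minutes leg 1 → 3:25 AM UTC (Nov 10).
Add 3 hours 5 minutes layover in New Almaty → 6:30 AM UTC.
Add 2 hours 41 minutes leg 2 → 9:11 AM UTC.
Add 1 hour and 45 minutes layover in Varnholm → 10:56 AM UTC.
Add 10 hours 30 minutes leg 3 → 9:26 PM UTC.
Add 4 hours 35 minutes layover in Adelaide → 2:01 AM UTC (Nov 11).
Add 8 hours and 25 minutes leg 4 → 10:26 AM UTC.
Haldor is UTC+12:45, so local arrival = 10:26 AM + 12:45 = 11:11 PM on Nov 11.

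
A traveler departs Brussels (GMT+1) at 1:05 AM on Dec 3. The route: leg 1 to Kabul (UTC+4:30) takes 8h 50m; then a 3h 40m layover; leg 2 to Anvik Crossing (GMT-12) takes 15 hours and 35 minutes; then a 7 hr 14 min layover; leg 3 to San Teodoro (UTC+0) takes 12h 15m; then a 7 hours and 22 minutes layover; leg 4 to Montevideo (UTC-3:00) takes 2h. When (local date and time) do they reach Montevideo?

6:01 AM on December 5

Convert departure to UTC: 1:05 AM − 1:00 = 12:05 AM UTC on Dec 3.
Add 8 hours and 50 minutes leg 1 → 8:55 AM UTC.
Add 3 hours 40 minutes layover in Kabul → 12:35 PM UTC.
Add 15 hours 35 minutes leg 2 → 4:10 AM UTC (Dec 4).
Add 7 hours and 14 minutes layover in Anvik Crossing → 11:24 AM UTC.
Add 12 hours 15 minutes leg 3 → 11:39 PM UTC.
Add 7 hours 22 minutes layover in San Teodoro → 7:01 AM UTC (Dec 5).
Add 2 hours leg 4 → 9:01 AM UTC.
Montevideo is UTC−3:00, so local arrival = 9:01 AM − 3:00 = 6:01 AM on Dec 5.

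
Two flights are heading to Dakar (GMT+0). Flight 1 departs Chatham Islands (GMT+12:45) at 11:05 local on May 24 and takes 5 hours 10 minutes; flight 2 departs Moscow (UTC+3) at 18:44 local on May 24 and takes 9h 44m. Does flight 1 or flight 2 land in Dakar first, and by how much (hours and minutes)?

Flight 1 in UTC: 11:05 − 12:45 = 22:20 on May 23.
+5 hours 10 minutes → arrive 03:30 UTC on May 24.
Flight 2 in UTC: 18:44 − 3:00 = 15:44 on May 24.
+9 hours 44 minutes → arrive 01:28 UTC on May 25.
Flight 1 lands earlier by 21 hours 58 minutes.

the first, by 21 hours 58 minutes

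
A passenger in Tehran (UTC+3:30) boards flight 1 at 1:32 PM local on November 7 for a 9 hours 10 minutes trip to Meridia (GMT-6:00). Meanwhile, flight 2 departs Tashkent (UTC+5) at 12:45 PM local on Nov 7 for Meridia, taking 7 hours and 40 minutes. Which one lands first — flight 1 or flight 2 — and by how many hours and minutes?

Flight 1 in UTC: 1:32 PM − 3:30 = 10:02 AM on Nov 7.
+9 hours and 10 minutes → arrive 7:12 PM UTC on Nov 7.
Flight 2 in UTC: 12:45 PM − 5:00 = 7:45 AM on Nov 7.
+7 hours 40 minutes → arrive 3:25 PM UTC on Nov 7.
Flight 2 lands earlier by 3 hours 47 minutes.

the second, by 3 hours 47 minutes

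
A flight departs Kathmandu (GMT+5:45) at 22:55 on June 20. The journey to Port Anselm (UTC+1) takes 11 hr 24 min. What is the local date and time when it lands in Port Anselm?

05:34 on June 21

Port Anselm is 4:45 behind Kathmandu.
After 11 hours and 24 minutes it is 10:19 (Jun 21) in Kathmandu.
Shift by the zone difference: 10:19 − 4:45 = 05:34 on Jun 21 in Port Anselm.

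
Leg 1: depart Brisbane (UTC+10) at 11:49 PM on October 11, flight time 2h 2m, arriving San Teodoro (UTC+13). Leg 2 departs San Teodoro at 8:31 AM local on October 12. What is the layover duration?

3 hours 40 minutes

Convert departure to UTC: 11:49 PM − 10:00 = 1:49 PM UTC on Oct 11.
Add 2 hours 2 minutes flight time → 3:51 PM UTC.
San Teodoro is UTC+13:00, so local arrival = 3:51 PM + 13:00 = 4:51 AM on Oct 12.
Layover = 8:31 AM − 4:51 AM = 3 hours 40 minutes.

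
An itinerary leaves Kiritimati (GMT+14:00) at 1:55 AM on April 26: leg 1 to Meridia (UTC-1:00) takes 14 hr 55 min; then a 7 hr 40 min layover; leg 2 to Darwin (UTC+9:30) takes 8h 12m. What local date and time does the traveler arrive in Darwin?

Convert departure to UTC: 1:55 AM − 14:00 = 11:55 AM UTC on Apr 25.
Add 14 hours and 55 minutes leg 1 → 2:50 AM UTC (Apr 26).
Add 7 hours and 40 minutes layover in Meridia → 10:30 AM UTC.
Add 8 hours 12 minutes leg 2 → 6:42 PM UTC.
Darwin is UTC+9:30, so local arrival = 6:42 PM + 9:30 = 4:12 AM on Apr 27.

4:12 AM on April 27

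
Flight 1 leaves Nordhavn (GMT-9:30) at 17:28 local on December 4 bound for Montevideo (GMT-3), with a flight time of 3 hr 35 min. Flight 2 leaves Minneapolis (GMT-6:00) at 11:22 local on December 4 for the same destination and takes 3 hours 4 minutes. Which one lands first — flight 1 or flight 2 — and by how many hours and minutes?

the second, by 10 hours 7 minutes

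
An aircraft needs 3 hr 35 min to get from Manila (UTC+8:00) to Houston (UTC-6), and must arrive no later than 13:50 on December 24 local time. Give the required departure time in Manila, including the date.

Target arrival in UTC: 13:50 + 6:00 = 19:50 on Dec 24.
Subtract 3 hours and 35 minutes → departure 16:15 UTC on Dec 24.
Manila is UTC+8:00: 16:15 + 8:00 = 00:15 on Dec 25.

00:15 on December 25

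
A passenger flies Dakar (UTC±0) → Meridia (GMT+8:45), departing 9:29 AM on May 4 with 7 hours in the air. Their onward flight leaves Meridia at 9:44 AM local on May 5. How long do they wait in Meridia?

Dakar is at UTC+0, so departure is already 9:29 AM UTC on May 4.
Add 7 hours flight time → 4:29 PM UTC.
Meridia is UTC+8:45, so local arrival = 4:29 PM + 8:45 = 1:14 AM on May 5.
Layover = 9:44 AM − 1:14 AM = 8 hours 30 minutes.

8 hours 30 minutes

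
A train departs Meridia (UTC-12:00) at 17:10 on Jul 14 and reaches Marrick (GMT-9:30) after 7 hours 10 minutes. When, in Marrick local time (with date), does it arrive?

02:50 on Jul 15

Marrick is 2:30 ahead of Meridia.
After 7 hours and 10 minutes it is 00:20 (Jul 15) in Meridia.
Shift by the zone difference: 00:20 + 2:30 = 02:50 on Jul 15 in Marrick.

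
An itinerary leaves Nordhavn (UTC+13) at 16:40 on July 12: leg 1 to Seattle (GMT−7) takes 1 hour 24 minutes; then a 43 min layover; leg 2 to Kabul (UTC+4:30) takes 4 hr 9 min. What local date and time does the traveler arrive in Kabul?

14:26 on July 12

Convert departure to UTC: 16:40 − 13:00 = 03:40 UTC on Jul 12.
Add 1 hour 24 minutes leg 1 → 05:04 UTC.
Add 43 minutes layover in Seattle → 05:47 UTC.
Add 4 hours 9 minutes leg 2 → 09:56 UTC.
Kabul is UTC+4:30, so local arrival = 09:56 + 4:30 = 14:26 on Jul 12.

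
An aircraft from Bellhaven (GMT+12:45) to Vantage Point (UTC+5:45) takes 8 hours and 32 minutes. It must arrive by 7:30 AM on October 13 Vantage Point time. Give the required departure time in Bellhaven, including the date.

Target arrival in UTC: 7:30 AM − 5:45 = 1:45 AM on Oct 13.
Subtract 8 hours 32 minutes → departure 5:13 PM UTC on Oct 12.
Bellhaven is UTC+12:45: 5:13 PM + 12:45 = 5:58 AM on Oct 13.

5:58 AM on Oct 13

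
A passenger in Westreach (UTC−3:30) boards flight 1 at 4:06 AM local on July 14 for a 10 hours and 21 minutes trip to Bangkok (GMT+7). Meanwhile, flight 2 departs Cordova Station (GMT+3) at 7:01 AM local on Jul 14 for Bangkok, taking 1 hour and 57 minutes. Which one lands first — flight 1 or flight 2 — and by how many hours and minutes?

the second, by 11 hours 59 minutes

Flight 1 in UTC: 4:06 AM + 3:30 = 7:36 AM on Jul 14.
+10 hours 21 minutes → arrive 5:57 PM UTC on Jul 14.
Flight 2 in UTC: 7:01 AM − 3:00 = 4:01 AM on Jul 14.
+1 hour 57 minutes → arrive 5:58 AM UTC on Jul 14.
Flight 2 lands earlier by 11 hours 59 minutes.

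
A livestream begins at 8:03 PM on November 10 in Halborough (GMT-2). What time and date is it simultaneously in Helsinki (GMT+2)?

12:03 AM on November 11

In UTC: 8:03 PM + 2:00 = 10:03 PM on Nov 10.
Helsinki is UTC+2:00: 10:03 PM + 2:00 = 12:03 AM on Nov 11.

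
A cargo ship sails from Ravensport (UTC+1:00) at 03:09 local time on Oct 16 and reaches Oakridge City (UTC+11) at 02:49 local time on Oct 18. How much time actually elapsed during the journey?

37 hours 40 minutes

Departure in UTC: 03:09 − 1:00 = 02:09 on Oct 16.
Arrival in UTC: 02:49 − 11:00 = 15:49 on Oct 17.
Elapsed = 15:49 − 02:09 (+1 day) = 37 hours 40 minutes.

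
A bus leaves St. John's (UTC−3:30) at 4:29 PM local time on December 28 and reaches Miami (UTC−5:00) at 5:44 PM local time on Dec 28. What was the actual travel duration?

Miami is 1:30 behind St. John's.
Clock-face elapsed time (ignoring zones) is 1 hour 15 minutes.
Actual elapsed = 1 hour 15 minutes + 1:30 = 2 hours 45 minutes.

2 hours 45 minutes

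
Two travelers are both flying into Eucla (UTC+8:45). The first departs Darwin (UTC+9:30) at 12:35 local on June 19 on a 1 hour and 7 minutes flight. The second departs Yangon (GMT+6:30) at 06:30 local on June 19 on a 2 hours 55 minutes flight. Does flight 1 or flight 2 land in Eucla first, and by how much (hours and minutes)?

Flight 1 in UTC: 12:35 − 9:30 = 03:05 on Jun 19.
+1 hour 7 minutes → arrive 04:12 UTC on Jun 19.
Flight 2 in UTC: 06:30 − 6:30 = 00:00 on Jun 19.
+2 hours and 55 minutes → arrive 02:55 UTC on Jun 19.
Flight 2 lands earlier by 1 hour 17 minutes.

the second, by 1 hour 17 minutes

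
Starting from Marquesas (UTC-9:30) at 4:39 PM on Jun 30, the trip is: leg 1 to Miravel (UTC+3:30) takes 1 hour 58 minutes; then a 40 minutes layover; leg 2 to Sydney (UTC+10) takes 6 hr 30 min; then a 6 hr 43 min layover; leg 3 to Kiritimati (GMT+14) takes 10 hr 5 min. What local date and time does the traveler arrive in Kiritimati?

6:05 PM on July 2

Convert departure to UTC: 4:39 PM + 9:30 = 2:09 AM UTC on Jul 1.
Add 1 hour and 58 minutes leg 1 → 4:07 AM UTC.
Add 40 minutes layover in Miravel → 4:47 AM UTC.
Add 6 hours 30 minutes leg 2 → 11:17 AM UTC.
Add 6 hours and 43 minutes layover in Sydney → 6:00 PM UTC.
Add 10 hours and 5 minutes leg 3 → 4:05 AM UTC (Jul 2).
Kiritimati is UTC+14:00, so local arrival = 4:05 AM + 14:00 = 6:05 PM on Jul 2.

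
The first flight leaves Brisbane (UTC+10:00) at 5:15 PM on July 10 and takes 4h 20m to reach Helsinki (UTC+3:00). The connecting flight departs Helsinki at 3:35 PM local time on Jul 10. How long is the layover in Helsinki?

1 hour

Convert departure to UTC: 5:15 PM − 10:00 = 7:15 AM UTC on Jul 10.
Add 4 hours 20 minutes flight time → 11:35 AM UTC.
Helsinki is UTC+3:00, so local arrival = 11:35 AM + 3:00 = 2:35 PM on Jul 10.
Layover = 3:35 PM − 2:35 PM = 1 hour.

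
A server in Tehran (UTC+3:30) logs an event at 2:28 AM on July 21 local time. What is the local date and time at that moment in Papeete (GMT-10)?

12:58 PM on July 20

Papeete is 13:30 behind Tehran.
Shift by the zone difference: 2:28 AM − 13:30 = 12:58 PM on Jul 20 in Papeete.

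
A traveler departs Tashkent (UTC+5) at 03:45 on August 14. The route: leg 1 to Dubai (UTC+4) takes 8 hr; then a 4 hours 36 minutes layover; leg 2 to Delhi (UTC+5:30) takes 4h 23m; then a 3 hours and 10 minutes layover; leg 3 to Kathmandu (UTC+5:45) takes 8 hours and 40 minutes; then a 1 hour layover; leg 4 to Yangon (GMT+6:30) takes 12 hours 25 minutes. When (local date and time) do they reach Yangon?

Convert departure to UTC: 03:45 − 5:00 = 22:45 UTC on Aug 13.
Add 8 hours leg 1 → 06:45 UTC (Aug 14).
Add 4 hours and 36 minutes layover in Dubai → 11:21 UTC.
Add 4 hours and 23 minutes leg 2 → 15:44 UTC.
Add 3 hours and 10 minutes layover in Delhi → 18:54 UTC.
Add 8 hours and 40 minutes leg 3 → 03:34 UTC (Aug 15).
Add 1 hour layover in Kathmandu → 04:34 UTC.
Add 12 hours 25 minutes leg 4 → 16:59 UTC.
Yangon is UTC+6:30, so local arrival = 16:59 + 6:30 = 23:29 on Aug 15.

23:29 on August 15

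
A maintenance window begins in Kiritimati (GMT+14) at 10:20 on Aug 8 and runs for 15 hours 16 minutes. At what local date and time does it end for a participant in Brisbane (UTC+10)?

Convert start to UTC: 10:20 − 14:00 = 20:20 UTC on Aug 7.
Add 15 hours and 16 minutes duration → 11:36 UTC (Aug 8).
Brisbane is UTC+10:00, so local end time = 11:36 + 10:00 = 21:36 on Aug 8.

21:36 on Aug 8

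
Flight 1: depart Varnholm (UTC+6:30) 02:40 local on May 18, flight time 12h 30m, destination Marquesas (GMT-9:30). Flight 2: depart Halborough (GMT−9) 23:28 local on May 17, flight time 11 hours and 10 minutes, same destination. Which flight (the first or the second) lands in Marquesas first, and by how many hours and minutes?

the first, by 10 hours 58 minutes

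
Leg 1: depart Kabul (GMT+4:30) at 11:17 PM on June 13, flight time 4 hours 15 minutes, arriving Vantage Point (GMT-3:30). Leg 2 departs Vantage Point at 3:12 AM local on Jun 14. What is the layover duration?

7 hours 40 minutes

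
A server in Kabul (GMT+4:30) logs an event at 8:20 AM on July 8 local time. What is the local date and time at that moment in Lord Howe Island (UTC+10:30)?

In UTC: 8:20 AM − 4:30 = 3:50 AM on Jul 8.
Lord Howe Island is UTC+10:30: 3:50 AM + 10:30 = 2:20 PM on Jul 8.

2:20 PM on July 8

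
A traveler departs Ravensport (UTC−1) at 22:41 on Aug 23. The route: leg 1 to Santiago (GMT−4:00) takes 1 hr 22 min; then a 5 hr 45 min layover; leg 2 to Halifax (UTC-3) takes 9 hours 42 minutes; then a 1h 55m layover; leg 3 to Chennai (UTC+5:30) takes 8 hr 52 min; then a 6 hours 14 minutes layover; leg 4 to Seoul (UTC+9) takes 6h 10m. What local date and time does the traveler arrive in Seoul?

00:41 on August 26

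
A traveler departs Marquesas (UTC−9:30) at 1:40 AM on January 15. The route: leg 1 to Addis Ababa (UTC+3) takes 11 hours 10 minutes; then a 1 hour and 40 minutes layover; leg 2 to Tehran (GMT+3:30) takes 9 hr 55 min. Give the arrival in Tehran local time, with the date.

Convert departure to UTC: 1:40 AM + 9:30 = 11:10 AM UTC on Jan 15.
Add 11 hours 10 minutes leg 1 → 10:20 PM UTC.
Add 1 hour 40 minutes layover in Addis Ababa → 12:00 AM UTC (Jan 16).
Add 9 hours and 55 minutes leg 2 → 9:55 AM UTC.
Tehran is UTC+3:30, so local arrival = 9:55 AM + 3:30 = 1:25 PM on Jan 16.

1:25 PM on January 16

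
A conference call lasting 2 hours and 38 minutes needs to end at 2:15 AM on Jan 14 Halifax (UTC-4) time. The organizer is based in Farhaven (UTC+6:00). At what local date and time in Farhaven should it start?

9:37 AM on Jan 14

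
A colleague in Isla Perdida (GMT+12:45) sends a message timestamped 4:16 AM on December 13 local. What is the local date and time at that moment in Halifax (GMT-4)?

In UTC: 4:16 AM − 12:45 = 3:31 PM on Dec 12.
Halifax is UTC−4:00: 3:31 PM − 4:00 = 11:31 AM on Dec 12.

11:31 AM on Dec 12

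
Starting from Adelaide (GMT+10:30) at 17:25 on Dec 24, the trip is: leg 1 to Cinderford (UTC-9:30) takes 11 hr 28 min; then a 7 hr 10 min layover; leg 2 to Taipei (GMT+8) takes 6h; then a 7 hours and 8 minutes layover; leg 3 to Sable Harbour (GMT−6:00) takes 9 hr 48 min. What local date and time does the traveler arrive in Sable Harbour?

18:29 on Dec 25

Convert departure to UTC: 17:25 − 10:30 = 06:55 UTC on Dec 24.
Add 11 hours 28 minutes leg 1 → 18:23 UTC.
Add 7 hours 10 minutes layover in Cinderford → 01:33 UTC (Dec 25).
Add 6 hours leg 2 → 07:33 UTC.
Add 7 hours 8 minutes layover in Taipei → 14:41 UTC.
Add 9 hours and 48 minutes leg 3 → 00:29 UTC (Dec 26).
Sable Harbour is UTC−6:00, so local arrival = 00:29 − 6:00 = 18:29 on Dec 25.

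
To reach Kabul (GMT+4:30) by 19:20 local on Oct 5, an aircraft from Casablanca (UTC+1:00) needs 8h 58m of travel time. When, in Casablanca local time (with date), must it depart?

Target arrival in UTC: 19:20 − 4:30 = 14:50 on Oct 5.
Subtract 8 hours 58 minutes → departure 05:52 UTC on Oct 5.
Casablanca is UTC+1:00: 05:52 + 1:00 = 06:52 on Oct 5.

06:52 on October 5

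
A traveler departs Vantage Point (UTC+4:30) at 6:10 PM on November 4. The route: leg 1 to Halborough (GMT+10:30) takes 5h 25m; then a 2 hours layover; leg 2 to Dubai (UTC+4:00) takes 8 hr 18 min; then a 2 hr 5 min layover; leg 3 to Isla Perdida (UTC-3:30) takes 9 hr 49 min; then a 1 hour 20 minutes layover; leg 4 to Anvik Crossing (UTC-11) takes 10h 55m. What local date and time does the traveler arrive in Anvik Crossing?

6:32 PM on November 5

Convert departure to UTC: 6:10 PM − 4:30 = 1:40 PM UTC on Nov 4.
Add 5 hours 25 minutes leg 1 → 7:05 PM UTC.
Add 2 hours layover in Halborough → 9:05 PM UTC.
Add 8 hours 18 minutes leg 2 → 5:23 AM UTC (Nov 5).
Add 2 hours and 5 minutes layover in Dubai → 7:28 AM UTC.
Add 9 hours and 49 minutes leg 3 → 5:17 PM UTC.
Add 1 hour 20 minutes layover in Isla Perdida → 6:37 PM UTC.
Add 10 hours 55 minutes leg 4 → 5:32 AM UTC (Nov 6).
Anvik Crossing is UTC−11:00, so local arrival = 5:32 AM − 11:00 = 6:32 PM on Nov 5.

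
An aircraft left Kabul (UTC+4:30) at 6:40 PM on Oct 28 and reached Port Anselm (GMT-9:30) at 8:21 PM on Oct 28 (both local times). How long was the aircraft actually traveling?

15 hours 41 minutes

Port Anselm is 14:00 behind Kabul.
Clock-face elapsed time (ignoring zones) is 1 hour 41 minutes.
Actual elapsed = 1 hour 41 minutes + 14:00 = 15 hours 41 minutes.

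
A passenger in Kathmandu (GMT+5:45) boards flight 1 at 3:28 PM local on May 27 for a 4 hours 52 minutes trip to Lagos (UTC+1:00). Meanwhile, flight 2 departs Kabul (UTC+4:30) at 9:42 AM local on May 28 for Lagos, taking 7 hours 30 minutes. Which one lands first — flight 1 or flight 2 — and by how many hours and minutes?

the first, by 22 hours 7 minutes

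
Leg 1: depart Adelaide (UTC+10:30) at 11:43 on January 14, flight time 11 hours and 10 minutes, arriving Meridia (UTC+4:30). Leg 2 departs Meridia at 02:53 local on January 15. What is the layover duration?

10 hours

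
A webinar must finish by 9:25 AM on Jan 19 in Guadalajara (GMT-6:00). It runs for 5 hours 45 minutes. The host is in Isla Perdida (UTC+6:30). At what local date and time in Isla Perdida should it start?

4:10 PM on Jan 19

Target end time in UTC: 9:25 AM + 6:00 = 3:25 PM on Jan 19.
Subtract 5 hours and 45 minutes → start 9:40 AM UTC on Jan 19.
Isla Perdida is UTC+6:30: 9:40 AM + 6:30 = 4:10 PM on Jan 19.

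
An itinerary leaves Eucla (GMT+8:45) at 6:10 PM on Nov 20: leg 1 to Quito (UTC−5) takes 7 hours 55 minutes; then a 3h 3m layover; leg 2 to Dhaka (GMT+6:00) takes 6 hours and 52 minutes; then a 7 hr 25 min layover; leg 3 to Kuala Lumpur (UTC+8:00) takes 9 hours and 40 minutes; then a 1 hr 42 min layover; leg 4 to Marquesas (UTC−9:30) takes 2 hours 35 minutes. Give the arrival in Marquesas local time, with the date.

Convert departure to UTC: 6:10 PM − 8:45 = 9:25 AM UTC on Nov 20.
Add 7 hours and 55 minutes leg 1 → 5:20 PM UTC.
Add 3 hours 3 minutes layover in Quito → 8:23 PM UTC.
Add 6 hours 52 minutes leg 2 → 3:15 AM UTC (Nov 21).
Add 7 hours 25 minutes layover in Dhaka → 10:40 AM UTC.
Add 9 hours 40 minutes leg 3 → 8:20 PM UTC.
Add 1 hour 42 minutes layover in Kuala Lumpur → 10:02 PM UTC.
Add 2 hours 35 minutes leg 4 → 12:37 AM UTC (Nov 22).
Marquesas is UTC−9:30, so local arrival = 12:37 AM − 9:30 = 3:07 PM on Nov 21.

3:07 PM on Nov 21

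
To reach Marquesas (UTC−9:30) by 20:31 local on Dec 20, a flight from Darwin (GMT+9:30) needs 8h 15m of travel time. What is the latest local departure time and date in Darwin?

Target arrival in UTC: 20:31 + 9:30 = 06:01 on Dec 21.
Subtract 8 hours and 15 minutes → departure 21:46 UTC on Dec 20.
Darwin is UTC+9:30: 21:46 + 9:30 = 07:16 on Dec 21.

07:16 on December 21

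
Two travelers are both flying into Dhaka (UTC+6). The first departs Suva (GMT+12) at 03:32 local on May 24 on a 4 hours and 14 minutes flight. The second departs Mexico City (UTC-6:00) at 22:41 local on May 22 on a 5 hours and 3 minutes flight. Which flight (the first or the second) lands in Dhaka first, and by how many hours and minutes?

Flight 1 in UTC: 03:32 − 12:00 = 15:32 on May 23.
+4 hours 14 minutes → arrive 19:46 UTC on May 23.
Flight 2 in UTC: 22:41 + 6:00 = 04:41 on May 23.
+5 hours and 3 minutes → arrive 09:44 UTC on May 23.
Flight 2 lands earlier by 10 hours 2 minutes.

the second, by 10 hours 2 minutes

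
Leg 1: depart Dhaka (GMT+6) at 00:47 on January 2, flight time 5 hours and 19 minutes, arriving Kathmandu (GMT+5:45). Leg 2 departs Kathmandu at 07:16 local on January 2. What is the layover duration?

1 hour 25 minutes

Convert departure to UTC: 00:47 − 6:00 = 18:47 UTC on Jan 1.
Add 5 hours and 19 minutes flight time → 00:06 UTC (Jan 2).
Kathmandu is UTC+5:45, so local arrival = 00:06 + 5:45 = 05:51 on Jan 2.
Layover = 07:16 − 05:51 = 1 hour 25 minutes.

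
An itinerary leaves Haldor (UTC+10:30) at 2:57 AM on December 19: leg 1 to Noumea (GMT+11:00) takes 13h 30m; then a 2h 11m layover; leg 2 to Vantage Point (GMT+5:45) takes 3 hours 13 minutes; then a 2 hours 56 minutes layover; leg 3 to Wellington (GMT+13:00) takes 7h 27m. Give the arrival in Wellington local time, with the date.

Convert departure to UTC: 2:57 AM − 10:30 = 4:27 PM UTC on Dec 18.
Add 13 hours 30 minutes leg 1 → 5:57 AM UTC (Dec 19).
Add 2 hours 11 minutes layover in Noumea → 8:08 AM UTC.
Add 3 hours and 13 minutes leg 2 → 11:21 AM UTC.
Add 2 hours and 56 minutes layover in Vantage Point → 2:17 PM UTC.
Add 7 hours 27 minutes leg 3 → 9:44 PM UTC.
Wellington is UTC+13:00, so local arrival = 9:44 PM + 13:00 = 10:44 AM on Dec 20.

10:44 AM on Dec 20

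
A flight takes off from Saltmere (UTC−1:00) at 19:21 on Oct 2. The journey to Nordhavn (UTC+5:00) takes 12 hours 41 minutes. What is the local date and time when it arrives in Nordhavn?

14:02 on October 3

Nordhavn is 6:00 ahead of Saltmere.
After 12 hours 41 minutes it is 08:02 (Oct 3) in Saltmere.
Shift by the zone difference: 08:02 + 6:00 = 14:02 on Oct 3 in Nordhavn.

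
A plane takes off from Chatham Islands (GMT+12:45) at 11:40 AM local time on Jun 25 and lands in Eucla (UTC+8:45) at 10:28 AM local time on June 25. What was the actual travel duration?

Eucla is 4:00 behind Chatham Islands.
Clock-face elapsed time (ignoring zones) is −1 hour 12 minutes.
Actual elapsed = −1 hour 12 minutes + 4:00 = 2 hours 48 minutes.

2 hours 48 minutes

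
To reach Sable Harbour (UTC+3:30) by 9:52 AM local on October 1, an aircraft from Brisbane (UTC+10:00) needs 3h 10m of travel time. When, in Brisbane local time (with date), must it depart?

1:12 PM on Oct 1

Target arrival in UTC: 9:52 AM − 3:30 = 6:22 AM on Oct 1.
Subtract 3 hours and 10 minutes → departure 3:12 AM UTC on Oct 1.
Brisbane is UTC+10:00: 3:12 AM + 10:00 = 1:12 PM on Oct 1.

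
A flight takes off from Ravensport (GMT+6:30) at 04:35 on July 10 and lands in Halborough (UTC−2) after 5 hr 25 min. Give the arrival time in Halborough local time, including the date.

01:30 on July 10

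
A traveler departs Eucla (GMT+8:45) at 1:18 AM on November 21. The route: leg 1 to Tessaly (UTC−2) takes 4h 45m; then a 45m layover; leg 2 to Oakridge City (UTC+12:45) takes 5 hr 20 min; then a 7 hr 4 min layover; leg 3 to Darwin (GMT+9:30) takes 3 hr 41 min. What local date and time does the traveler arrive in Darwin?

Convert departure to UTC: 1:18 AM − 8:45 = 4:33 PM UTC on Nov 20.
Add 4 hours 45 minutes leg 1 → 9:18 PM UTC.
Add 45 minutes layover in Tessaly → 10:03 PM UTC.
Add 5 hours and 20 minutes leg 2 → 3:23 AM UTC (Nov 21).
Add 7 hours and 4 minutes layover in Oakridge City → 10:27 AM UTC.
Add 3 hours and 41 minutes leg 3 → 2:08 PM UTC.
Darwin is UTC+9:30, so local arrival = 2:08 PM + 9:30 = 11:38 PM on Nov 21.

11:38 PM on Nov 21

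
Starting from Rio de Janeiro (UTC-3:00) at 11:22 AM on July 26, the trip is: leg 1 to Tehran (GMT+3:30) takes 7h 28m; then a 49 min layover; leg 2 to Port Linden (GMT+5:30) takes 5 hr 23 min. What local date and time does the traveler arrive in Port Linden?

Convert departure to UTC: 11:22 AM + 3:00 = 2:22 PM UTC on Jul 26.
Add 7 hours 28 minutes leg 1 → 9:50 PM UTC.
Add 49 minutes layover in Tehran → 10:39 PM UTC.
Add 5 hours 23 minutes leg 2 → 4:02 AM UTC (Jul 27).
Port Linden is UTC+5:30, so local arrival = 4:02 AM + 5:30 = 9:32 AM on Jul 27.

9:32 AM on Jul 27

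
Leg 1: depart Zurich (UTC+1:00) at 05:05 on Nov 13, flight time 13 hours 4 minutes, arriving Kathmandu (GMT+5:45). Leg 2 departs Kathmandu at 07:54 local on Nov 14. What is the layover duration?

9 hours

Convert departure to UTC: 05:05 − 1:00 = 04:05 UTC on Nov 13.
Add 13 hours 4 minutes flight time → 17:09 UTC.
Kathmandu is UTC+5:45, so local arrival = 17:09 + 5:45 = 22:54 on Nov 13.
Layover = 07:54 − 22:54 (+1 day) = 9 hours.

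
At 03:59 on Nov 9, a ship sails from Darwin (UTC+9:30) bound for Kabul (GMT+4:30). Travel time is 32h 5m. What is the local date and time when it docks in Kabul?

07:04 on Nov 10

Convert departure to UTC: 03:59 − 9:30 = 18:29 UTC on Nov 8.
Add 32 hours and 5 minutes travel time → 02:34 UTC (Nov 10).
Kabul is UTC+4:30, so local arrival = 02:34 + 4:30 = 07:04 on Nov 10.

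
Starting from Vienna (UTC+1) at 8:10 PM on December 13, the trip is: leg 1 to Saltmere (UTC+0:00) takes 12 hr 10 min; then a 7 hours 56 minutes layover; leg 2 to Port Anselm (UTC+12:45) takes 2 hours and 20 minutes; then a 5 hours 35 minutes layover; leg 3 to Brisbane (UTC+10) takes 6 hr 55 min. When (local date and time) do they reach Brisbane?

4:06 PM on December 15

Convert departure to UTC: 8:10 PM − 1:00 = 7:10 PM UTC on Dec 13.
Add 12 hours and 10 minutes leg 1 → 7:20 AM UTC (Dec 14).
Add 7 hours and 56 minutes layover in Saltmere → 3:16 PM UTC.
Add 2 hours 20 minutes leg 2 → 5:36 PM UTC.
Add 5 hours and 35 minutes layover in Port Anselm → 11:11 PM UTC.
Add 6 hours and 55 minutes leg 3 → 6:06 AM UTC (Dec 15).
Brisbane is UTC+10:00, so local arrival = 6:06 AM + 10:00 = 4:06 PM on Dec 15.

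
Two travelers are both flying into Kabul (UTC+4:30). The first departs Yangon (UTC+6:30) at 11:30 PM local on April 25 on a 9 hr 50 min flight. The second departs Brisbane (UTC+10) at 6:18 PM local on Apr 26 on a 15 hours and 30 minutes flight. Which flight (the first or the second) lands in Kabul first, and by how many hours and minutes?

the first, by 20 hours 58 minutes

Flight 1 in UTC: 11:30 PM − 6:30 = 5:00 PM on Apr 25.
+9 hours 50 minutes → arrive 2:50 AM UTC on Apr 26.
Flight 2 in UTC: 6:18 PM − 10:00 = 8:18 AM on Apr 26.
+15 hours and 30 minutes → arrive 11:48 PM UTC on Apr 26.
Flight 1 lands earlier by 20 hours 58 minutes.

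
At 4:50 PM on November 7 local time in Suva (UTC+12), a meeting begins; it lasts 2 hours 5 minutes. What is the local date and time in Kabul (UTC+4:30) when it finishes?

Kabul is 7:30 behind Suva.
After 2 hours and 5 minutes it is 6:55 PM in Suva.
Shift by the zone difference: 6:55 PM − 7:30 = 11:25 AM on Nov 7 in Kabul.

11:25 AM on November 7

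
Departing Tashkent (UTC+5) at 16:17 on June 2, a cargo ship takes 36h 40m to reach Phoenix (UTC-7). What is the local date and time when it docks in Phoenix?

16:57 on June 3

Convert departure to UTC: 16:17 − 5:00 = 11:17 UTC on Jun 2.
Add 36 hours 40 minutes travel time → 23:57 UTC (Jun 3).
Phoenix is UTC−7:00, so local arrival = 23:57 − 7:00 = 16:57 on Jun 3.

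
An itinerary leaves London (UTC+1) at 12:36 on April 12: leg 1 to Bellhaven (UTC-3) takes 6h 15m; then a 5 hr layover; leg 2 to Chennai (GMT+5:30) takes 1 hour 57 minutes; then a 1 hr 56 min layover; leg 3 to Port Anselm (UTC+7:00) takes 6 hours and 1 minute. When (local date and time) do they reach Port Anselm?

15:45 on April 13

Convert departure to UTC: 12:36 − 1:00 = 11:36 UTC on Apr 12.
Add 6 hours 15 minutes leg 1 → 17:51 UTC.
Add 5 hours layover in Bellhaven → 22:51 UTC.
Add 1 hour 57 minutes leg 2 → 00:48 UTC (Apr 13).
Add 1 hour and 56 minutes layover in Chennai → 02:44 UTC.
Add 6 hours 1 minute leg 3 → 08:45 UTC.
Port Anselm is UTC+7:00, so local arrival = 08:45 + 7:00 = 15:45 on Apr 13.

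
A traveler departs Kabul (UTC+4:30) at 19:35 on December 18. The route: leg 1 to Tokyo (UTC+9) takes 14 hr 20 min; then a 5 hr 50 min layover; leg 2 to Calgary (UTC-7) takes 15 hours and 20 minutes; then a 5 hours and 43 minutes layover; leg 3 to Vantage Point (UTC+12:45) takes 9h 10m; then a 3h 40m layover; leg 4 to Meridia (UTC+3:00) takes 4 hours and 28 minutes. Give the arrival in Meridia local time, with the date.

04:36 on December 21

Convert departure to UTC: 19:35 − 4:30 = 15:05 UTC on Dec 18.
Add 14 hours and 20 minutes leg 1 → 05:25 UTC (Dec 19).
Add 5 hours 50 minutes layover in Tokyo → 11:15 UTC.
Add 15 hours and 20 minutes leg 2 → 02:35 UTC (Dec 20).
Add 5 hours and 43 minutes layover in Calgary → 08:18 UTC.
Add 9 hours and 10 minutes leg 3 → 17:28 UTC.
Add 3 hours and 40 minutes layover in Vantage Point → 21:08 UTC.
Add 4 hours 28 minutes leg 4 → 01:36 UTC (Dec 21).
Meridia is UTC+3:00, so local arrival = 01:36 + 3:00 = 04:36 on Dec 21.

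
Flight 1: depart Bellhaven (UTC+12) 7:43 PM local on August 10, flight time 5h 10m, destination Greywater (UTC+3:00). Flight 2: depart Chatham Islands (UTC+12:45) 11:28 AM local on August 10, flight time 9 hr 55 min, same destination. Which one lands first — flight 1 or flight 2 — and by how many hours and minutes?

Flight 1 in UTC: 7:43 PM − 12:00 = 7:43 AM on Aug 10.
+5 hours 10 minutes → arrive 12:53 PM UTC on Aug 10.
Flight 2 in UTC: 11:28 AM − 12:45 = 10:43 PM on Aug 9.
+9 hours 55 minutes → arrive 8:38 AM UTC on Aug 10.
Flight 2 lands earlier by 4 hours 15 minutes.

the second, by 4 hours 15 minutes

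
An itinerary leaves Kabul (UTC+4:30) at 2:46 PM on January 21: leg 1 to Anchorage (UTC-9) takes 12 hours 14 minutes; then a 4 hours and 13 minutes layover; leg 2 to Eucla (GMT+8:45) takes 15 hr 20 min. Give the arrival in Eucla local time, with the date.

Convert departure to UTC: 2:46 PM − 4:30 = 10:16 AM UTC on Jan 21.
Add 12 hours 14 minutes leg 1 → 10:30 PM UTC.
Add 4 hours and 13 minutes layover in Anchorage → 2:43 AM UTC (Jan 22).
Add 15 hours and 20 minutes leg 2 → 6:03 PM UTC.
Eucla is UTC+8:45, so local arrival = 6:03 PM + 8:45 = 2:48 AM on Jan 23.

2:48 AM on January 23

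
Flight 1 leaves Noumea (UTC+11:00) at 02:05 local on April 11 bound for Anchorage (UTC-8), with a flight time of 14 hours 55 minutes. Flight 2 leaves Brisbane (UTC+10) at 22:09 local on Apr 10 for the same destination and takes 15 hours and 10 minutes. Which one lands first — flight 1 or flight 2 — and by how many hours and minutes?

the second, by 2 hours 41 minutes

Flight 1 in UTC: 02:05 − 11:00 = 15:05 on Apr 10.
+14 hours 55 minutes → arrive 06:00 UTC on Apr 11.
Flight 2 in UTC: 22:09 − 10:00 = 12:09 on Apr 10.
+15 hours and 10 minutes → arrive 03:19 UTC on Apr 11.
Flight 2 lands earlier by 2 hours 41 minutes.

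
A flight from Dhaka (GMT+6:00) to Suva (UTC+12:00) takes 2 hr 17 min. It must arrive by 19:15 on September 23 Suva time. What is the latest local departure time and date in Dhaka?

10:58 on September 23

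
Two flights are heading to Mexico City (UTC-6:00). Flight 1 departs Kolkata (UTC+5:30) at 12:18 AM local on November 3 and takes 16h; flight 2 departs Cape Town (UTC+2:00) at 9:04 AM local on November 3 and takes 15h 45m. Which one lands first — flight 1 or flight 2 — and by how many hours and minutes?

the first, by 12 hours 1 minute

Flight 1 in UTC: 12:18 AM − 5:30 = 6:48 PM on Nov 2.
+16 hours → arrive 10:48 AM UTC on Nov 3.
Flight 2 in UTC: 9:04 AM − 2:00 = 7:04 AM on Nov 3.
+15 hours 45 minutes → arrive 10:49 PM UTC on Nov 3.
Flight 1 lands earlier by 12 hours 1 minute.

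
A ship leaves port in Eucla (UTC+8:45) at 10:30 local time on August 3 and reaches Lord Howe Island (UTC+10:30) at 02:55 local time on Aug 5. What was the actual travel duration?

Departure in UTC: 10:30 − 8:45 = 01:45 on Aug 3.
Arrival in UTC: 02:55 − 10:30 = 16:25 on Aug 4.
Elapsed = 16:25 − 01:45 (+1 day) = 38 hours 40 minutes.

38 hours 40 minutes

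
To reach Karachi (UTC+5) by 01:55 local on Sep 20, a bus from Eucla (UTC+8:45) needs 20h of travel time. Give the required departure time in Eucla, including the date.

09:40 on September 19

Target arrival in UTC: 01:55 − 5:00 = 20:55 on Sep 19.
Subtract 20 hours → departure 00:55 UTC on Sep 19.
Eucla is UTC+8:45: 00:55 + 8:45 = 09:40 on Sep 19.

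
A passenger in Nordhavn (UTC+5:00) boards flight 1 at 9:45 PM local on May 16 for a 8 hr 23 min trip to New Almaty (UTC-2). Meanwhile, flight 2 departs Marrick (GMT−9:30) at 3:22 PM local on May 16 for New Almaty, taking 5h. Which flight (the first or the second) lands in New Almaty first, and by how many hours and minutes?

Flight 1 in UTC: 9:45 PM − 5:00 = 4:45 PM on May 16.
+8 hours 23 minutes → arrive 1:08 AM UTC on May 17.
Flight 2 in UTC: 3:22 PM + 9:30 = 12:52 AM on May 17.
+5 hours → arrive 5:52 AM UTC on May 17.
Flight 1 lands earlier by 4 hours 44 minutes.

the first, by 4 hours 44 minutes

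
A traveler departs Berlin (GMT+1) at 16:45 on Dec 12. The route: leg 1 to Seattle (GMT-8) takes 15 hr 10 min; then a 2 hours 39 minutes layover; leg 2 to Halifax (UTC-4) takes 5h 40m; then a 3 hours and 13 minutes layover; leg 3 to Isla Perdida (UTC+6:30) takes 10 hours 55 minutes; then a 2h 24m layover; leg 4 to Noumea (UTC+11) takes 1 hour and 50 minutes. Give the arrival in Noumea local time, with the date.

20:36 on December 14

Convert departure to UTC: 16:45 − 1:00 = 15:45 UTC on Dec 12.
Add 15 hours 10 minutes leg 1 → 06:55 UTC (Dec 13).
Add 2 hours and 39 minutes layover in Seattle → 09:34 UTC.
Add 5 hours and 40 minutes leg 2 → 15:14 UTC.
Add 3 hours 13 minutes layover in Halifax → 18:27 UTC.
Add 10 hours and 55 minutes leg 3 → 05:22 UTC (Dec 14).
Add 2 hours 24 minutes layover in Isla Perdida → 07:46 UTC.
Add 1 hour and 50 minutes leg 4 → 09:36 UTC.
Noumea is UTC+11:00, so local arrival = 09:36 + 11:00 = 20:36 on Dec 14.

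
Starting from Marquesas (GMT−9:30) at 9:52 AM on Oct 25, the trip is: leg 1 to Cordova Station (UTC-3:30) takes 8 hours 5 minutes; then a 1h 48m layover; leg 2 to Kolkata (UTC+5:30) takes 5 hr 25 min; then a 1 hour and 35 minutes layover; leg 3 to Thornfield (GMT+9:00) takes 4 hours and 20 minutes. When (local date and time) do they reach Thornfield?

Convert departure to UTC: 9:52 AM + 9:30 = 7:22 PM UTC on Oct 25.
Add 8 hours 5 minutes leg 1 → 3:27 AM UTC (Oct 26).
Add 1 hour 48 minutes layover in Cordova Station → 5:15 AM UTC.
Add 5 hours 25 minutes leg 2 → 10:40 AM UTC.
Add 1 hour 35 minutes layover in Kolkata → 12:15 PM UTC.
Add 4 hours 20 minutes leg 3 → 4:35 PM UTC.
Thornfield is UTC+9:00, so local arrival = 4:35 PM + 9:00 = 1:35 AM on Oct 27.

1:35 AM on October 27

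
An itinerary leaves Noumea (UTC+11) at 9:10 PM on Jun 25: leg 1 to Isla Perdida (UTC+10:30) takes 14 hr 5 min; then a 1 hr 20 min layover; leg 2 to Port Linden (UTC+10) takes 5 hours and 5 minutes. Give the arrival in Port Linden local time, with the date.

Convert departure to UTC: 9:10 PM − 11:00 = 10:10 AM UTC on Jun 25.
Add 14 hours 5 minutes leg 1 → 12:15 AM UTC (Jun 26).
Add 1 hour and 20 minutes layover in Isla Perdida → 1:35 AM UTC.
Add 5 hours and 5 minutes leg 2 → 6:40 AM UTC.
Port Linden is UTC+10:00, so local arrival = 6:40 AM + 10:00 = 4:40 PM on Jun 26.

4:40 PM on Jun 26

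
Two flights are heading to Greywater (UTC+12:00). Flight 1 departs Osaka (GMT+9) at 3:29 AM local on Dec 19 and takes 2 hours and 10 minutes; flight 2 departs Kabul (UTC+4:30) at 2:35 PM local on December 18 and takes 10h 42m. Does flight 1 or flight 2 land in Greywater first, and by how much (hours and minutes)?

the first, by 8 minutes

Flight 1 in UTC: 3:29 AM − 9:00 = 6:29 PM on Dec 18.
+2 hours 10 minutes → arrive 8:39 PM UTC on Dec 18.
Flight 2 in UTC: 2:35 PM − 4:30 = 10:05 AM on Dec 18.
+10 hours and 42 minutes → arrive 8:47 PM UTC on Dec 18.
Flight 1 lands earlier by 8 minutes.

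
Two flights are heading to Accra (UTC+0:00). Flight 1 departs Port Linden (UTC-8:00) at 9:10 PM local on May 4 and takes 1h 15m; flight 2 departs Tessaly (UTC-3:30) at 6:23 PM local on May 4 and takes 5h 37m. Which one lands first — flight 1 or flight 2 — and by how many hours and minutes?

the second, by 2 hours 55 minutes

Flight 1 in UTC: 9:10 PM + 8:00 = 5:10 AM on May 5.
+1 hour and 15 minutes → arrive 6:25 AM UTC on May 5.
Flight 2 in UTC: 6:23 PM + 3:30 = 9:53 PM on May 4.
+5 hours 37 minutes → arrive 3:30 AM UTC on May 5.
Flight 2 lands earlier by 2 hours 55 minutes.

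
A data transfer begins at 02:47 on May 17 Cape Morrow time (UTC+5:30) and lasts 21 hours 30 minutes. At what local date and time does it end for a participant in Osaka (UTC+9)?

Osaka is 3:30 ahead of Cape Morrow.
After 21 hours and 30 minutes it is 00:17 (May 18) in Cape Morrow.
Shift by the zone difference: 00:17 + 3:30 = 03:47 on May 18 in Osaka.

03:47 on May 18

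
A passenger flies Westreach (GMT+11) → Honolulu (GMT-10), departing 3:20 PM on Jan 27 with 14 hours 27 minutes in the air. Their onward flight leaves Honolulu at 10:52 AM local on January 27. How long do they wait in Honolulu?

Convert departure to UTC: 3:20 PM − 11:00 = 4:20 AM UTC on Jan 27.
Add 14 hours and 27 minutes flight time → 6:47 PM UTC.
Honolulu is UTC−10:00, so local arrival = 6:47 PM − 10:00 = 8:47 AM on Jan 27.
Layover = 10:52 AM − 8:47 AM = 2 hours 5 minutes.

2 hours 5 minutes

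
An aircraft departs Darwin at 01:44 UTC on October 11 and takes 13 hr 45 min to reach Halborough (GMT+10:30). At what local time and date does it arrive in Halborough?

01:59 on Oct 12

Departure is given in UTC: 01:44 on Oct 11.
Add 13 hours 45 minutes → 15:29 UTC.
Halborough is UTC+10:30: 15:29 + 10:30 = 01:59 on Oct 12.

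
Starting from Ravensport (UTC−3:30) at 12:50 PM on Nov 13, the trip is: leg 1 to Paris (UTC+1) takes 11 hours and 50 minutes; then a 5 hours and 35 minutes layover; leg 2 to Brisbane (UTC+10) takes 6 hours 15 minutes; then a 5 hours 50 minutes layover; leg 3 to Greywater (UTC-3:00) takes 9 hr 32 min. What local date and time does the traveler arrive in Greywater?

4:22 AM on Nov 15

Convert departure to UTC: 12:50 PM + 3:30 = 4:20 PM UTC on Nov 13.
Add 11 hours and 50 minutes leg 1 → 4:10 AM UTC (Nov 14).
Add 5 hours and 35 minutes layover in Paris → 9:45 AM UTC.
Add 6 hours and 15 minutes leg 2 → 4:00 PM UTC.
Add 5 hours 50 minutes layover in Brisbane → 9:50 PM UTC.
Add 9 hours and 32 minutes leg 3 → 7:22 AM UTC (Nov 15).
Greywater is UTC−3:00, so local arrival = 7:22 AM − 3:00 = 4:22 AM on Nov 15.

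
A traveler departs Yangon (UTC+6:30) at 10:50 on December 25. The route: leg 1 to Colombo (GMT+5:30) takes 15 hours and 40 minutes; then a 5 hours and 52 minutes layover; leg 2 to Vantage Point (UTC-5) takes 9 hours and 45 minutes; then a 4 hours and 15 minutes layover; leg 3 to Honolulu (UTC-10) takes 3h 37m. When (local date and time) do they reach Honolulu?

Convert departure to UTC: 10:50 − 6:30 = 04:20 UTC on Dec 25.
Add 15 hours 40 minutes leg 1 → 20:00 UTC.
Add 5 hours 52 minutes layover in Colombo → 01:52 UTC (Dec 26).
Add 9 hours and 45 minutes leg 2 → 11:37 UTC.
Add 4 hours 15 minutes layover in Vantage Point → 15:52 UTC.
Add 3 hours and 37 minutes leg 3 → 19:29 UTC.
Honolulu is UTC−10:00, so local arrival = 19:29 − 10:00 = 09:29 on Dec 26.

09:29 on Dec 26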